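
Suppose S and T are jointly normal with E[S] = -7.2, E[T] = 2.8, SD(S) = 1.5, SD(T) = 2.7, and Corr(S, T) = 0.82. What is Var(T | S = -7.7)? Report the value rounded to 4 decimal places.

2.3882

Var(T | S=x) = (1 − ρ²)·σ_T².
Var(T | S=-7.7) = (2.7)²·(1 − (0.82)²) = 7.29·0.3276 = 2.3882.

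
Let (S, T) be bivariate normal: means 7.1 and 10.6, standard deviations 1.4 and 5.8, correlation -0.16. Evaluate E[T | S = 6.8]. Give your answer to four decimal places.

E[T | S=x] = μ_T + ρ(σ_T/σ_S)(x − μ_S) for jointly normal variables.
E[T | S=6.8] = 10.6 + (-0.16)·(5.8/1.4)·(6.8 − (7.1)) = 10.6 + (-0.66286)·(-0.3) = 10.7989.

10.7989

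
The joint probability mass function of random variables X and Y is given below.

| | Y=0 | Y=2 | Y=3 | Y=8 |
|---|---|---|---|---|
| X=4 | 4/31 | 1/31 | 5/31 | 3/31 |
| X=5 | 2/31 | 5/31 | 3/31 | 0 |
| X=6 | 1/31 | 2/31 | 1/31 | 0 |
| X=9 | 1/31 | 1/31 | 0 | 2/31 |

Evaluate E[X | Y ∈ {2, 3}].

P(Y ∈ {2, 3}) = 18/31.
Σ X·P over the event = 4·(1/31) + 4·(5/31) + 5·(5/31) + 5·(3/31) + 6·(2/31) + 6·(1/31) + 9·(1/31) = 91/31.
E[X | Y ∈ {2, 3}] = (91/31) / (18/31) = 91/18.

91/18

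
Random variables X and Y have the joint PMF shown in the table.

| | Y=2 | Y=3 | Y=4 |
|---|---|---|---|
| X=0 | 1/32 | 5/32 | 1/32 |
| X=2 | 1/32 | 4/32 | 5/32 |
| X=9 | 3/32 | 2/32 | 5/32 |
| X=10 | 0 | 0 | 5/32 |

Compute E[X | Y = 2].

29/5

P(Y = 2) = 5/32.
Σ X·P over the event = 0·(1/32) + 2·(1/32) + 9·(3/32) = 29/32.
E[X | Y = 2] = (29/32) / (5/32) = 29/5.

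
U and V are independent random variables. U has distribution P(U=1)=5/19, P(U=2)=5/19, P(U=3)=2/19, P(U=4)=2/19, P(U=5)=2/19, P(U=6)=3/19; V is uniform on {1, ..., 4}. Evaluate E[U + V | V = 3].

6

P(V = 3) = 1/4.
Summing (U+V)·P(x,y) over outcomes with V = 3 gives 3/2.
E[U + V | V = 3] = (3/2) / (1/4) = 6.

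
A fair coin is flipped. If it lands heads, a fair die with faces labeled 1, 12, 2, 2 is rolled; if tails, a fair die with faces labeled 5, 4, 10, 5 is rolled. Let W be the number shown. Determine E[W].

E[W | heads] = (1+12+2+2)/4 = 17/4.
E[W | tails] = (5+4+10+5)/4 = 6.
By the law of total expectation,
E[W] = (1/2)·(17/4) + (1/2)·(6) = 41/8.

41/8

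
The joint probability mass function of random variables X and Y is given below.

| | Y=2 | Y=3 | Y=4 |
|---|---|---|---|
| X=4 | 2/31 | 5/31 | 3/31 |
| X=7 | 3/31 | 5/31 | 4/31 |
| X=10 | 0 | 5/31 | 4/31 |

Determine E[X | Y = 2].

P(Y = 2) = 5/31.
Σ X·P over the event = 4·(2/31) + 7·(3/31) = 29/31.
E[X | Y = 2] = (29/31) / (5/31) = 29/5.

29/5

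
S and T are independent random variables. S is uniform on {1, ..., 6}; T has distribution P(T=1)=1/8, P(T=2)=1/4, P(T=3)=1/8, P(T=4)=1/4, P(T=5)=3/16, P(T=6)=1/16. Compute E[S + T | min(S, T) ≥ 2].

P(min(S, T) ≥ 2) = 35/48.
Summing (S+T)·P(x,y) over outcomes with min(S, T) ≥ 2 gives 535/96.
E[S + T | min(S, T) ≥ 2] = (535/96) / (35/48) = 107/14.

107/14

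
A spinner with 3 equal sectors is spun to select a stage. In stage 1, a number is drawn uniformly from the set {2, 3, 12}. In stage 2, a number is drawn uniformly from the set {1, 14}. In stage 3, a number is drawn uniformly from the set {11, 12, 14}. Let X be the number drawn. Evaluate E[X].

17/2

E[X | stage 1] = (2+3+12)/3 = 17/3.
E[X | stage 2] = (1+14)/2 = 15/2.
E[X | stage 3] = (11+12+14)/3 = 37/3.
E[X] = (1/3)·(17/3) + (1/3)·(15/2) + (1/3)·(37/3) = 17/2.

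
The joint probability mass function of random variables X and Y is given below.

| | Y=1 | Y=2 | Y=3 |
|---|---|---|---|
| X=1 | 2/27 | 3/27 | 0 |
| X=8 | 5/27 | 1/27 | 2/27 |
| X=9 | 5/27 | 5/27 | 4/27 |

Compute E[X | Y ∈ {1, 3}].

139/18

P(Y ∈ {1, 3}) = 2/3.
Summing X·P(X=x,Y=y) over the conditioning event gives 139/27.
E[X | Y ∈ {1, 3}] = (139/27) / (2/3) = 139/18.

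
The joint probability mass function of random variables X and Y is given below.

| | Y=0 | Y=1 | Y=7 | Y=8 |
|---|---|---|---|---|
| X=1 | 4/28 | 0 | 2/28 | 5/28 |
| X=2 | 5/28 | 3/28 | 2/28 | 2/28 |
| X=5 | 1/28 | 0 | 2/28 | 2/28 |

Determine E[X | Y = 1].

2

P(Y = 1) = 3/28.
Σ X·P over the event = 2·(3/28) = 3/14.
E[X | Y = 1] = (3/14) / (3/28) = 2.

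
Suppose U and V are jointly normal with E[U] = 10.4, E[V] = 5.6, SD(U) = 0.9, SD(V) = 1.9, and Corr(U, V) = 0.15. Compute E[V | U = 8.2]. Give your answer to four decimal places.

The regression of V on U has slope ρ·σ_V/σ_U and passes through (μ_U, μ_V).
E[V | U=8.2] = 5.6 + (0.15)·(1.9/0.9)·(8.2 − (10.4)) = 5.6 + (0.31667)·(-2.2) = 4.9033.

4.9033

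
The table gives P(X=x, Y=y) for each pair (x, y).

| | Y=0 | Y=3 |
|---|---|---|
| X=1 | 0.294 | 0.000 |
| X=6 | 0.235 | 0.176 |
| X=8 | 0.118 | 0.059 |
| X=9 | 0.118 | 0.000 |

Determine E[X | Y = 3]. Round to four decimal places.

6.5021

P(Y = 3) = 0.235.
Summing X·P(X=x,Y=y) over the conditioning event gives 1.528.
E[X | Y = 3] = (1.528) / (0.235) = 6.5021.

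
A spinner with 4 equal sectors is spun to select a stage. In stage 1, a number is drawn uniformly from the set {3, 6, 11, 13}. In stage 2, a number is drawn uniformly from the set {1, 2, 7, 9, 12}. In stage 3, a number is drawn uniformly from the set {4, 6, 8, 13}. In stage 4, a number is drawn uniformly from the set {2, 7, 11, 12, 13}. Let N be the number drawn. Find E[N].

E[N | stage 1] = (3+6+11+13)/4 = 33/4.
E[N | stage 2] = (1+2+7+9+12)/5 = 31/5.
E[N | stage 3] = (4+6+8+13)/4 = 31/4.
E[N | stage 4] = (2+7+11+12+13)/5 = 9.
By the law of total expectation,
E[N] = (1/4)·(33/4) + (1/4)·(31/5) + (1/4)·(31/4) + (1/4)·(9) = 39/5.

39/5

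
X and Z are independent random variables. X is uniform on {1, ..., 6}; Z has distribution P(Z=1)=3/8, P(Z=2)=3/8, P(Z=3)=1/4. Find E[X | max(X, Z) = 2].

5/3

P(max(X, Z) = 2) = 3/16.
Summing X·P(x,y) over outcomes with max(X, Z) = 2 gives 5/16.
E[X | max(X, Z) = 2] = (5/16) / (3/16) = 5/3.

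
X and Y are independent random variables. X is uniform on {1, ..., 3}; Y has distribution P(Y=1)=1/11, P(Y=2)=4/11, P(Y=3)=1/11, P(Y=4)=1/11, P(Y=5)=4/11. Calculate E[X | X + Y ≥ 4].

P(X + Y ≥ 4) = 9/11.
Summing X·P(x,y) over outcomes with X + Y ≥ 4 gives 59/33.
E[X | X + Y ≥ 4] = (59/33) / (9/11) = 59/27.

59/27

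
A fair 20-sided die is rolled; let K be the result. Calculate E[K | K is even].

11

Given K is even, K is equally likely to be any of {2, 4, 6, 8, 10, 12, 14, 16, 18, 20}.
E[K | K is even] = (2 + 4 + 6 + 8 + 10 + 12 + 14 + 16 + 18 + 20) / 10 = 11.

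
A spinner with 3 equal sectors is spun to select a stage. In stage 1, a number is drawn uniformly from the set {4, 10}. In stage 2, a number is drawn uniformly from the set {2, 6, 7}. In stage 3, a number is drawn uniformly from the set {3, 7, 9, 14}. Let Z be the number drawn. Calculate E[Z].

27/4

E[Z | stage 1] = (4+10)/2 = 7.
E[Z | stage 2] = (2+6+7)/3 = 5.
E[Z | stage 3] = (3+7+9+14)/4 = 33/4.
E[Z] = (1/3)·(7) + (1/3)·(5) + (1/3)·(33/4) = 27/4.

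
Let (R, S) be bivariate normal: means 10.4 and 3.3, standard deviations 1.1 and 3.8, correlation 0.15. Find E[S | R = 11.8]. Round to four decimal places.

E[S | R=x] = μ_S + ρ(σ_S/σ_R)(x − μ_R) for jointly normal variables.
E[S | R=11.8] = 3.3 + (0.15)·(3.8/1.1)·(11.8 − (10.4)) = 3.3 + (0.51818)·(1.4) = 4.0255.

4.0255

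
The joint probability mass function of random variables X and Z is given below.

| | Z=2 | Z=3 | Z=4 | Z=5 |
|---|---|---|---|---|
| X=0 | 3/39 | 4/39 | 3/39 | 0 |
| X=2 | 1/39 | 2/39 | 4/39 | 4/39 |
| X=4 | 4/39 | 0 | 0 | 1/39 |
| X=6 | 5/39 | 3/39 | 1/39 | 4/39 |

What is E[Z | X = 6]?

P(X = 6) = 1/3.
Σ Z·P over the event = 2·(5/39) + 3·(3/39) + 4·(1/39) + 5·(4/39) = 43/39.
E[Z | X = 6] = (43/39) / (1/3) = 43/13.

43/13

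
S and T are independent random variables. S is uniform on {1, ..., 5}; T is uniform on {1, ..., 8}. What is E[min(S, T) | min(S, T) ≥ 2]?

P(min(S, T) ≥ 2) = 7/10.
Summing min(S,T)·P(x,y) over outcomes with min(S, T) ≥ 2 gives 11/5.
E[min(S, T) | min(S, T) ≥ 2] = (11/5) / (7/10) = 22/7.

22/7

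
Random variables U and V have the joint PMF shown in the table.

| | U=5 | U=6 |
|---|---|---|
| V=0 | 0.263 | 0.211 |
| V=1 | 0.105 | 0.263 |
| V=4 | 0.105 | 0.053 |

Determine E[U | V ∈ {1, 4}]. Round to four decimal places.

P(V ∈ {1, 4}) = 0.526.
Σ U·P over the event = 5·(0.105) + 5·(0.105) + 6·(0.263) + 6·(0.053) = 2.946.
E[U | V ∈ {1, 4}] = (2.946) / (0.526) = 5.6008.

5.6008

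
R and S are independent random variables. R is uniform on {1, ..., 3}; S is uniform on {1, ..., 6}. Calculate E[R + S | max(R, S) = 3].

P(max(R, S) = 3) = 5/18.
Summing (R+S)·P(x,y) over outcomes with max(R, S) = 3 gives 4/3.
E[R + S | max(R, S) = 3] = (4/3) / (5/18) = 24/5.

24/5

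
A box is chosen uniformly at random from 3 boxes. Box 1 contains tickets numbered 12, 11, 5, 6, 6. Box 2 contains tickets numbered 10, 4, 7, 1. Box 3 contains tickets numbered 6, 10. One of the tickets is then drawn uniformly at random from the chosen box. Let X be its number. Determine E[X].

E[X | box 1] = (12+11+5+6+6)/5 = 8.
E[X | box 2] = (10+4+7+1)/4 = 11/2.
E[X | box 3] = (6+10)/2 = 8.
E[X] = (1/3)·(8) + (1/3)·(11/2) + (1/3)·(8) = 43/6.

43/6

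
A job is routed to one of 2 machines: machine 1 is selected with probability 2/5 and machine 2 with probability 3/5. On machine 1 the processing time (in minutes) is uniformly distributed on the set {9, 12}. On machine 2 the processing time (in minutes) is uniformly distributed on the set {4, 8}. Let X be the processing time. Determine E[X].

39/5

E[X | machine 1] = (9+12)/2 = 21/2.
E[X | machine 2] = (4+8)/2 = 6.
By the law of total expectation,
E[X] = (2/5)·(21/2) + (3/5)·(6) = 39/5.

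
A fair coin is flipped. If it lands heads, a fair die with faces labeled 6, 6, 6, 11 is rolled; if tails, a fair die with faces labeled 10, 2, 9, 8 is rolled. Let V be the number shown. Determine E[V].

E[V | heads] = (6+6+6+11)/4 = 29/4.
E[V | tails] = (10+2+9+8)/4 = 29/4.
By the law of total expectation,
E[V] = (1/2)·(29/4) + (1/2)·(29/4) = 29/4.

29/4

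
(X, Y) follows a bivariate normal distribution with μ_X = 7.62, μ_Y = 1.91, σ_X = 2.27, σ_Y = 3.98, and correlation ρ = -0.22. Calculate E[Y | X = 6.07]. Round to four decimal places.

2.5079

For a bivariate normal, E[Y | X=x] = μ_Y + ρ·(σ_Y/σ_X)·(x − μ_X).
E[Y | X=6.07] = 1.91 + (-0.22)·(3.98/2.27)·(6.07 − (7.62)) = 1.91 + (-0.38573)·(-1.55) = 2.5079.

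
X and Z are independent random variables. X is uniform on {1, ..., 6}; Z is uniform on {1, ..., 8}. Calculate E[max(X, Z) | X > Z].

14/3

P(X > Z) = 5/16.
Summing max(X,Z)·P(x,y) over outcomes with X > Z gives 35/24.
E[max(X, Z) | X > Z] = (35/24) / (5/16) = 14/3.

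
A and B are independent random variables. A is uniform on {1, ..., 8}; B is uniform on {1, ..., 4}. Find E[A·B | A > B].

P(A > B) = 11/16.
Summing AB·P(x,y) over outcomes with A > B gives 295/32.
E[A·B | A > B] = (295/32) / (11/16) = 295/22.

295/22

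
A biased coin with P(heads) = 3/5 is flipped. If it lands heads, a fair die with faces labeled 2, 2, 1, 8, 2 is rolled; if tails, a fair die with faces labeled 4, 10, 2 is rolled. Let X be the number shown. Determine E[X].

59/15

E[X | heads] = (2+2+1+8+2)/5 = 3.
E[X | tails] = (4+10+2)/3 = 16/3.
By the law of total expectation,
E[X] = (3/5)·(3) + (2/5)·(16/3) = 59/15.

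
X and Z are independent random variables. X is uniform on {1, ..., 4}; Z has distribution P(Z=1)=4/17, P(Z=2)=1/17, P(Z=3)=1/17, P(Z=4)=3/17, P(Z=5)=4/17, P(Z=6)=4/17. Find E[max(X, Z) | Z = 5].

5

P(Z = 5) = 4/17.
Summing max(X,Z)·P(x,y) over outcomes with Z = 5 gives 20/17.
E[max(X, Z) | Z = 5] = (20/17) / (4/17) = 5.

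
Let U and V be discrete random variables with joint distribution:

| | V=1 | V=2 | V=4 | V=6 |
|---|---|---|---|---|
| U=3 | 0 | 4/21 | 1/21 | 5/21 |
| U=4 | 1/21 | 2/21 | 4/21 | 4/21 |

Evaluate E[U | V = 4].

19/5

P(V = 4) = 5/21.
Σ U·P over the event = 3·(1/21) + 4·(4/21) = 19/21.
E[U | V = 4] = (19/21) / (5/21) = 19/5.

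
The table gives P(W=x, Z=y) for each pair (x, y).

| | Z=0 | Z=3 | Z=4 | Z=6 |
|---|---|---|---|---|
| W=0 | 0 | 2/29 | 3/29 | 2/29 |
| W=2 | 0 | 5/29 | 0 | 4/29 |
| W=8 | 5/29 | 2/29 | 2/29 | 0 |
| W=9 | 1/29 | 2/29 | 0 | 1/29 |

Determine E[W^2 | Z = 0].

401/6

P(Z = 0) = 6/29.
Σ W^2·P over the event = 64·(5/29) + 81·(1/29) = 401/29.
E[W^2 | Z = 0] = (401/29) / (6/29) = 401/6.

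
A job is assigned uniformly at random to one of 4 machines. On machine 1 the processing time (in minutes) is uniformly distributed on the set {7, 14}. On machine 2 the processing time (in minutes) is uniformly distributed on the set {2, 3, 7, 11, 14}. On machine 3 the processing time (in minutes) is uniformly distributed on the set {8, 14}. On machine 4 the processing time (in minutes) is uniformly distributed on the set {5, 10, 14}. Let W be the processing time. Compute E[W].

1157/120

E[W | machine 1] = (7+14)/2 = 21/2.
E[W | machine 2] = (2+3+7+11+14)/5 = 37/5.
E[W | machine 3] = (8+14)/2 = 11.
E[W | machine 4] = (5+10+14)/3 = 29/3.
E[W] = (1/4)·(21/2) + (1/4)·(37/5) + (1/4)·(11) + (1/4)·(29/3) = 1157/120.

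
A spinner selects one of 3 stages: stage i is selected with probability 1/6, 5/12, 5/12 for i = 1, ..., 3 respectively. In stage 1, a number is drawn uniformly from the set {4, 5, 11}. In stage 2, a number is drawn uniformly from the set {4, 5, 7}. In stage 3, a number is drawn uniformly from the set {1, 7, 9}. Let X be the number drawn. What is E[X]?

E[X | stage 1] = (4+5+11)/3 = 20/3.
E[X | stage 2] = (4+5+7)/3 = 16/3.
E[X | stage 3] = (1+7+9)/3 = 17/3.
E[X] = (1/6)·(20/3) + (5/12)·(16/3) + (5/12)·(17/3) = 205/36.

205/36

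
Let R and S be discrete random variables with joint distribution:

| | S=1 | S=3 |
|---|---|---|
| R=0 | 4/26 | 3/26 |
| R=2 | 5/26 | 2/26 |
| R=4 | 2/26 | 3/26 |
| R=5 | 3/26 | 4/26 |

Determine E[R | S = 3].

P(S = 3) = 6/13.
Σ R·P over the event = 0·(3/26) + 2·(2/26) + 4·(3/26) + 5·(4/26) = 18/13.
E[R | S = 3] = (18/13) / (6/13) = 3.

3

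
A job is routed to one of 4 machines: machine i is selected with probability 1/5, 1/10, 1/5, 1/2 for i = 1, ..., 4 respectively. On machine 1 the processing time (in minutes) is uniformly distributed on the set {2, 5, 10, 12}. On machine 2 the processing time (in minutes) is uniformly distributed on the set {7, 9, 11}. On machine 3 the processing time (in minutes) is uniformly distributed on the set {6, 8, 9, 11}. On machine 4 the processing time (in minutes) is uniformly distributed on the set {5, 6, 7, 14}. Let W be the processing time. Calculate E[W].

E[W | machine 1] = (2+5+10+12)/4 = 29/4.
E[W | machine 2] = (7+9+11)/3 = 9.
E[W | machine 3] = (6+8+9+11)/4 = 17/2.
E[W | machine 4] = (5+6+7+14)/4 = 8.
E[W] = (1/5)·(29/4) + (1/10)·(9) + (1/5)·(17/2) + (1/2)·(8) = 161/20.

161/20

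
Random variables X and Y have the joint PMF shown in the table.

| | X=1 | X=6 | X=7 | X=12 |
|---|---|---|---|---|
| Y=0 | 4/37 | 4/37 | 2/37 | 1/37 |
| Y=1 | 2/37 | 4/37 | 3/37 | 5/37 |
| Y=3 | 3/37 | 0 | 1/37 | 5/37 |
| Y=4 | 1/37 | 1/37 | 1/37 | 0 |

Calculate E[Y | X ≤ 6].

23/19

P(X ≤ 6) = 19/37.
Summing Y·P(X=x,Y=y) over the conditioning event gives 23/37.
E[Y | X ≤ 6] = (23/37) / (19/37) = 23/19.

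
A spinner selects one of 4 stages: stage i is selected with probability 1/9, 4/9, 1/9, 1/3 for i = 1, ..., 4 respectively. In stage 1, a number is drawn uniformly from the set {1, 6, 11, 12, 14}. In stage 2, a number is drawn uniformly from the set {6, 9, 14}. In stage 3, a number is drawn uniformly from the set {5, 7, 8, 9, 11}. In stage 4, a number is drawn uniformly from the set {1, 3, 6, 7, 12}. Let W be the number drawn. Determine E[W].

1093/135

E[W | stage 1] = (1+6+11+12+14)/5 = 44/5.
E[W | stage 2] = (6+9+14)/3 = 29/3.
E[W | stage 3] = (5+7+8+9+11)/5 = 8.
E[W | stage 4] = (1+3+6+7+12)/5 = 29/5.
By the law of total expectation,
E[W] = (1/9)·(44/5) + (4/9)·(29/3) + (1/9)·(8) + (1/3)·(29/5) = 1093/135.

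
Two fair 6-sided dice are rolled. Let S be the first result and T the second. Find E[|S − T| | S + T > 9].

Outcomes with S + T > 9: (4,6), (5,5), (5,6), (6,4), (6,5), (6,6), each with probability 1/36.
E[|S − T| | S + T > 9] = (2 + 0 + 1 + 2 + 1 + 0) / 6 = 1.

1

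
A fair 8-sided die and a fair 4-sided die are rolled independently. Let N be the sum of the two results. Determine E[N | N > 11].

P(N > 11) = 1/32.
Σ over the event: 12·1/32 = 3/8.
E[N | N > 11] = (3/8) / (1/32) = 12.

12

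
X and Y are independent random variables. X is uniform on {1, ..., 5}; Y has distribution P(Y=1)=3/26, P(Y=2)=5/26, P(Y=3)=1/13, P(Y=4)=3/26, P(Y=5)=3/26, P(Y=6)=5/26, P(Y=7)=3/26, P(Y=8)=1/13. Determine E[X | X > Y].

P(X > Y) = 17/65.
Summing X·P(x,y) over outcomes with X > Y gives 27/26.
E[X | X > Y] = (27/26) / (17/65) = 135/34.

135/34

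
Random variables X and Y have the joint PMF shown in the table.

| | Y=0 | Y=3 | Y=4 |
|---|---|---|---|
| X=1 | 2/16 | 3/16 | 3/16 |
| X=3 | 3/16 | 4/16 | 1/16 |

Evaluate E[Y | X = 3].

2

P(X = 3) = 1/2.
Σ Y·P over the event = 0·(3/16) + 3·(4/16) + 4·(1/16) = 1.
E[Y | X = 3] = (1) / (1/2) = 2.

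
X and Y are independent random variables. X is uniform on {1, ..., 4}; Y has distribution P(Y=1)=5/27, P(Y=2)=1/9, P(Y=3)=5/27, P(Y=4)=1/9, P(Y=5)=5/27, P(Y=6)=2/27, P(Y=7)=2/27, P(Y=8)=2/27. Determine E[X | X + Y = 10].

3

P(X + Y = 10) = 1/18.
Summing X·P(x,y) over outcomes with X + Y = 10 gives 1/6.
E[X | X + Y = 10] = (1/6) / (1/18) = 3.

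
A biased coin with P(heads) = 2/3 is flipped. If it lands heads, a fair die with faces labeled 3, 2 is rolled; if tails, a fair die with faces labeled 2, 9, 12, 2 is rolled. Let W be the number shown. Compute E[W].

E[W | heads] = (3+2)/2 = 5/2.
E[W | tails] = (2+9+12+2)/4 = 25/4.
By the law of total expectation,
E[W] = (2/3)·(5/2) + (1/3)·(25/4) = 15/4.

15/4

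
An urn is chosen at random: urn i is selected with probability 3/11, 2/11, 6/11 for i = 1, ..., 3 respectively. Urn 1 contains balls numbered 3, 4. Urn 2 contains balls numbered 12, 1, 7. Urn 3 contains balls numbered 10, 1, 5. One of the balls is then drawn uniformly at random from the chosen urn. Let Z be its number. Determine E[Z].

E[Z | urn 1] = (3+4)/2 = 7/2.
E[Z | urn 2] = (12+1+7)/3 = 20/3.
E[Z | urn 3] = (10+1+5)/3 = 16/3.
By the law of total expectation,
E[Z] = (3/11)·(7/2) + (2/11)·(20/3) + (6/11)·(16/3) = 335/66.

335/66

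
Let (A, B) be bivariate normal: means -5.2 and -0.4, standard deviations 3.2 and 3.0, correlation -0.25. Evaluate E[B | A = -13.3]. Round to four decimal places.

1.4984

The regression of B on A has slope ρ·σ_B/σ_A and passes through (μ_A, μ_B).
E[B | A=-13.3] = -0.4 + (-0.25)·(3.0/3.2)·(-13.3 − (-5.2)) = -0.4 + (-0.234375)·(-8.1) = 1.4984.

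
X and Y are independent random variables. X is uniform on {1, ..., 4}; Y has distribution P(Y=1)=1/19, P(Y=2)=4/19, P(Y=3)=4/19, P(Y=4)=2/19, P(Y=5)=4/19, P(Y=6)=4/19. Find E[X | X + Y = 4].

5/3

P(X + Y = 4) = 9/76.
Summing X·P(x,y) over outcomes with X + Y = 4 gives 15/76.
E[X | X + Y = 4] = (15/76) / (9/76) = 5/3.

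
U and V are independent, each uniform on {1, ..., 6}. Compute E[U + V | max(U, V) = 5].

P(max(U, V) = 5) = 1/4.
Summing (U+V)·P(x,y) over outcomes with max(U, V) = 5 gives 35/18.
E[U + V | max(U, V) = 5] = (35/18) / (1/4) = 70/9.

70/9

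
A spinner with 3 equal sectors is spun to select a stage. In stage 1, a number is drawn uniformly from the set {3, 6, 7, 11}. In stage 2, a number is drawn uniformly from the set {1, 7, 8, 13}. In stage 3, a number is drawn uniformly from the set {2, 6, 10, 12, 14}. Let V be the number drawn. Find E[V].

38/5

E[V | stage 1] = (3+6+7+11)/4 = 27/4.
E[V | stage 2] = (1+7+8+13)/4 = 29/4.
E[V | stage 3] = (2+6+10+12+14)/5 = 44/5.
By the law of total expectation,
E[V] = (1/3)·(27/4) + (1/3)·(29/4) + (1/3)·(44/5) = 38/5.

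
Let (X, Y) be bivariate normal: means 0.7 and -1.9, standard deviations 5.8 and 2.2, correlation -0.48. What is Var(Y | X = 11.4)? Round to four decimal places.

For a bivariate normal, Var(Y | X=x) = σ_Y²(1 − ρ²).
Var(Y | X=11.4) = (2.2)²·(1 − (-0.48)²) = 4.84·0.7696 = 3.7249.

3.7249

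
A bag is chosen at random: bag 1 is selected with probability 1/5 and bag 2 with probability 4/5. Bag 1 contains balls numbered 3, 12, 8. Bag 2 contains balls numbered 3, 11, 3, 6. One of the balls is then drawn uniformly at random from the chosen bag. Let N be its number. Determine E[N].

E[N | bag 1] = (3+12+8)/3 = 23/3.
E[N | bag 2] = (3+11+3+6)/4 = 23/4.
By the law of total expectation,
E[N] = (1/5)·(23/3) + (4/5)·(23/4) = 92/15.

92/15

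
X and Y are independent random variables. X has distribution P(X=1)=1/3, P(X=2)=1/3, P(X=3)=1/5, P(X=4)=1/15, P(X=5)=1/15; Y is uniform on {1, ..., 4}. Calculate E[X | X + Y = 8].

9/2

P(X + Y = 8) = 1/30.
Summing X·P(x,y) over outcomes with X + Y = 8 gives 3/20.
E[X | X + Y = 8] = (3/20) / (1/30) = 9/2.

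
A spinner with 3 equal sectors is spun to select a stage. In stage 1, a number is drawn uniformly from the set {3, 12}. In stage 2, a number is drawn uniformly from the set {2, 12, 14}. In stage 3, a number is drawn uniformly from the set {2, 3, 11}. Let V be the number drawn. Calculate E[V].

E[V | stage 1] = (3+12)/2 = 15/2.
E[V | stage 2] = (2+12+14)/3 = 28/3.
E[V | stage 3] = (2+3+11)/3 = 16/3.
E[V] = (1/3)·(15/2) + (1/3)·(28/3) + (1/3)·(16/3) = 133/18.

133/18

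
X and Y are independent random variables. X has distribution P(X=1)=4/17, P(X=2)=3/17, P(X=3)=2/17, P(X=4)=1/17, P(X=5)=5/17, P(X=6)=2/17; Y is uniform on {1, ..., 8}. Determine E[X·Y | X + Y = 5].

P(X + Y = 5) = 5/68.
Summing XY·P(x,y) over outcomes with X + Y = 5 gives 25/68.
E[X·Y | X + Y = 5] = (25/68) / (5/68) = 5.

5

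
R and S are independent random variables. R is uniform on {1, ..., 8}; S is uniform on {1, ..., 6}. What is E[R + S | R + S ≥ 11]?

P(R + S ≥ 11) = 5/24.
Summing (R+S)·P(x,y) over outcomes with R + S ≥ 11 gives 5/2.
E[R + S | R + S ≥ 11] = (5/2) / (5/24) = 12.

12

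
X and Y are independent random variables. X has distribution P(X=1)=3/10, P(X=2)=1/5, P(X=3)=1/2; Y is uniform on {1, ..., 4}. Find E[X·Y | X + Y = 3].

P(X + Y = 3) = 1/8.
Summing XY·P(x,y) over outcomes with X + Y = 3 gives 1/4.
E[X·Y | X + Y = 3] = (1/4) / (1/8) = 2.

2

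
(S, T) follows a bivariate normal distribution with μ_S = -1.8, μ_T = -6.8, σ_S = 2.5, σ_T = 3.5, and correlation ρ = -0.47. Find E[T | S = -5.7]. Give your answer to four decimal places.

-4.2338

The regression of T on S has slope ρ·σ_T/σ_S and passes through (μ_S, μ_T).
E[T | S=-5.7] = -6.8 + (-0.47)·(3.5/2.5)·(-5.7 − (-1.8)) = -6.8 + (-0.658)·(-3.9) = -4.2338.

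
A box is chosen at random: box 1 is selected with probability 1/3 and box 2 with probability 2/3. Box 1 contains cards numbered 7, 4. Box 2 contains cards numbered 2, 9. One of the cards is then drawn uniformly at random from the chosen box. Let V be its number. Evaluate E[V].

11/2

E[V | box 1] = (7+4)/2 = 11/2.
E[V | box 2] = (2+9)/2 = 11/2.
E[V] = (1/3)·(11/2) + (2/3)·(11/2) = 11/2.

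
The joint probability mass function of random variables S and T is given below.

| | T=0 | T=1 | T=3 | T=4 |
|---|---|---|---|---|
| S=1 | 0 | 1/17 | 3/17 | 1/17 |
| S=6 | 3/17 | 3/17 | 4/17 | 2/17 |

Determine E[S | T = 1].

19/4

P(T = 1) = 4/17.
Σ S·P over the event = 1·(1/17) + 6·(3/17) = 19/17.
E[S | T = 1] = (19/17) / (4/17) = 19/4.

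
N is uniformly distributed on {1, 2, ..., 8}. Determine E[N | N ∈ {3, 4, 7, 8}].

11/2

P(N ∈ {3, 4, 7, 8}) = 1/2.
Σ over the event: 3·1/8 + 4·1/8 + 7·1/8 + 8·1/8 = 11/4.
E[N | N ∈ {3, 4, 7, 8}] = (11/4) / (1/2) = 11/2.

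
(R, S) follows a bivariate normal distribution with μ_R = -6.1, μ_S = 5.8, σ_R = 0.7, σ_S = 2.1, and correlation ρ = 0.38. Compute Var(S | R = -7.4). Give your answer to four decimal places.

The conditional variance in a bivariate normal is σ_S²(1 − ρ²), independent of x.
Var(S | R=-7.4) = (2.1)²·(1 − (0.38)²) = 4.41·0.8556 = 3.7732.

3.7732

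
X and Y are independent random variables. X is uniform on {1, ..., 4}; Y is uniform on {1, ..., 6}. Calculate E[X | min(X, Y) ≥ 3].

7/2

Outcomes with min(X, Y) ≥ 3: (3,3), (3,4), (3,5), (3,6), (4,3), (4,4), (4,5), (4,6), each with probability 1/24.
E[X | min(X, Y) ≥ 3] = (3 + 3 + 3 + 3 + 4 + 4 + 4 + 4) / 8 = 7/2.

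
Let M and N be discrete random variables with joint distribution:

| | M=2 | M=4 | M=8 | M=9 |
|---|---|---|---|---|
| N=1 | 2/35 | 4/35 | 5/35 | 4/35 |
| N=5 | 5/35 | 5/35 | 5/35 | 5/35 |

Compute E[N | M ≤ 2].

P(M ≤ 2) = 1/5.
Σ N·P over the event = 1·(2/35) + 5·(5/35) = 27/35.
E[N | M ≤ 2] = (27/35) / (1/5) = 27/7.

27/7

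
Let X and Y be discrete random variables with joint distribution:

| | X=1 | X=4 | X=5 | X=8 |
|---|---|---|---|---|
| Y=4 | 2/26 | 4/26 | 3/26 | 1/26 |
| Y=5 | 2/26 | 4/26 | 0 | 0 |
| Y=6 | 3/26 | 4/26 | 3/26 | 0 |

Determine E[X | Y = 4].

P(Y = 4) = 5/13.
Σ X·P over the event = 1·(2/26) + 4·(4/26) + 5·(3/26) + 8·(1/26) = 41/26.
E[X | Y = 4] = (41/26) / (5/13) = 41/10.

41/10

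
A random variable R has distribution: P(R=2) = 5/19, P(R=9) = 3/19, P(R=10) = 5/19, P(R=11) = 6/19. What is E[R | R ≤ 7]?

P(R ≤ 7) = 5/19.
Σ over the event: 2·5/19 = 10/19.
E[R | R ≤ 7] = (10/19) / (5/19) = 2.

2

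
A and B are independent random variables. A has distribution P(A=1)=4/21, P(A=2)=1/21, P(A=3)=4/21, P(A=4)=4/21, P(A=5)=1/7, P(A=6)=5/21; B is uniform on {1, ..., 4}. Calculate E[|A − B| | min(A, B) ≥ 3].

P(min(A, B) ≥ 3) = 8/21.
Summing |A−B|·P(x,y) over outcomes with min(A, B) ≥ 3 gives 1/2.
E[|A − B| | min(A, B) ≥ 3] = (1/2) / (8/21) = 21/16.

21/16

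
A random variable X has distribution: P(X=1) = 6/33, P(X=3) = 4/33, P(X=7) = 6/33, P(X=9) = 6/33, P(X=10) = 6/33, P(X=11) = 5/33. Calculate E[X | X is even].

10

P(X is even) = 2/11.
Σ over the event: 10·2/11 = 20/11.
E[X | X is even] = (20/11) / (2/11) = 10.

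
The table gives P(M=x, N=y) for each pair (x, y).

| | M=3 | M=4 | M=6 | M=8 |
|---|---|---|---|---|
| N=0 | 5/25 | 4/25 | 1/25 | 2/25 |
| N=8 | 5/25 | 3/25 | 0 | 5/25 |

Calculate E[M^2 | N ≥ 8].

413/13

P(N ≥ 8) = 13/25.
Σ M^2·P over the event = 9·(5/25) + 16·(3/25) + 64·(5/25) = 413/25.
E[M^2 | N ≥ 8] = (413/25) / (13/25) = 413/13.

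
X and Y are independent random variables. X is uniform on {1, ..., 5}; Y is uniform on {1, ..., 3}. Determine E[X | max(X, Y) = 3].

12/5

P(max(X, Y) = 3) = 1/3.
Summing X·P(x,y) over outcomes with max(X, Y) = 3 gives 4/5.
E[X | max(X, Y) = 3] = (4/5) / (1/3) = 12/5.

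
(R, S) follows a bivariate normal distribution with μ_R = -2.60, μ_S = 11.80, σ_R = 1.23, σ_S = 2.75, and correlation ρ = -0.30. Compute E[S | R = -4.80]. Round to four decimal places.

13.2756

The regression of S on R has slope ρ·σ_S/σ_R and passes through (μ_R, μ_S).
E[S | R=-4.80] = 11.80 + (-0.30)·(2.75/1.23)·(-4.80 − (-2.60)) = 11.80 + (-0.67073)·(-2.2) = 13.2756.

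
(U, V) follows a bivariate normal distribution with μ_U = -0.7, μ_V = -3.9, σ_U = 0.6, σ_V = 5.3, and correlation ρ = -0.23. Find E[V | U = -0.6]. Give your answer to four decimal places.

The regression of V on U has slope ρ·σ_V/σ_U and passes through (μ_U, μ_V).
E[V | U=-0.6] = -3.9 + (-0.23)·(5.3/0.6)·(-0.6 − (-0.7)) = -3.9 + (-2.0317)·(0.1) = -4.1032.

-4.1032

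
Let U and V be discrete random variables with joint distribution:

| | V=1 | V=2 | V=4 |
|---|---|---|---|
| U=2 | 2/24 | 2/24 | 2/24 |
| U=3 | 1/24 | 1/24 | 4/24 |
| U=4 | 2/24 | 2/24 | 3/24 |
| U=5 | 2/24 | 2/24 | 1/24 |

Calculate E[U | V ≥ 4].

33/10

P(V ≥ 4) = 5/12.
Σ U·P over the event = 2·(2/24) + 3·(4/24) + 4·(3/24) + 5·(1/24) = 11/8.
E[U | V ≥ 4] = (11/8) / (5/12) = 33/10.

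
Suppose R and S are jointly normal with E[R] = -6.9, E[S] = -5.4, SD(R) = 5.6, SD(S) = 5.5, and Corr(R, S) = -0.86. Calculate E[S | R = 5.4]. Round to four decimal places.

For a bivariate normal, E[S | R=x] = μ_S + ρ·(σ_S/σ_R)·(x − μ_R).
E[S | R=5.4] = -5.4 + (-0.86)·(5.5/5.6)·(5.4 − (-6.9)) = -5.4 + (-0.84464)·(12.3) = -15.7891.

-15.7891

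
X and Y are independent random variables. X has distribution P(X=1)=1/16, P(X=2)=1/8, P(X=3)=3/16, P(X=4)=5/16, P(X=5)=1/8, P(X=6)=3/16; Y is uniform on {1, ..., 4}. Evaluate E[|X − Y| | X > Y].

103/43

P(X > Y) = 43/64.
Summing |X−Y|·P(x,y) over outcomes with X > Y gives 103/64.
E[|X − Y| | X > Y] = (103/64) / (43/64) = 103/43.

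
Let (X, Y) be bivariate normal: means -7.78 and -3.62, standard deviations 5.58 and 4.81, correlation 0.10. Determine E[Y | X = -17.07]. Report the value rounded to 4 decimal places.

E[Y | X=x] = μ_Y + ρ(σ_Y/σ_X)(x − μ_X) for jointly normal variables.
E[Y | X=-17.07] = -3.62 + (0.10)·(4.81/5.58)·(-17.07 − (-7.78)) = -3.62 + (0.086201)·(-9.29) = -4.4208.

-4.4208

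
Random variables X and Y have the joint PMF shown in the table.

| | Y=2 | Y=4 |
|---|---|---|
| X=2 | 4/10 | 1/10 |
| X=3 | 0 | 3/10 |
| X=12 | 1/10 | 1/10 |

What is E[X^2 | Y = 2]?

32

P(Y = 2) = 1/2.
Σ X^2·P over the event = 4·(4/10) + 144·(1/10) = 16.
E[X^2 | Y = 2] = (16) / (1/2) = 32.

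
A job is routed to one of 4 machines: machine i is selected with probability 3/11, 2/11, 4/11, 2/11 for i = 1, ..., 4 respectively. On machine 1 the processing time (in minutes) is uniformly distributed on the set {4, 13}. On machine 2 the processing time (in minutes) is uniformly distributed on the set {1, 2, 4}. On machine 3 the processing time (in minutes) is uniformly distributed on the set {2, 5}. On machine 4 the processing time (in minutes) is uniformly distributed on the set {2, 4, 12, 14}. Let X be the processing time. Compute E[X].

E[X | machine 1] = (4+13)/2 = 17/2.
E[X | machine 2] = (1+2+4)/3 = 7/3.
E[X | machine 3] = (2+5)/2 = 7/2.
E[X | machine 4] = (2+4+12+14)/4 = 8.
E[X] = (3/11)·(17/2) + (2/11)·(7/3) + (4/11)·(7/2) + (2/11)·(8) = 361/66.

361/66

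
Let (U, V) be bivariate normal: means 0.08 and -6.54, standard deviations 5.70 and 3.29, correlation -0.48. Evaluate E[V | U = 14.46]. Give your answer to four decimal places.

-10.5240

The regression of V on U has slope ρ·σ_V/σ_U and passes through (μ_U, μ_V).
E[V | U=14.46] = -6.54 + (-0.48)·(3.29/5.70)·(14.46 − (0.08)) = -6.54 + (-0.27705)·(14.38) = -10.5240.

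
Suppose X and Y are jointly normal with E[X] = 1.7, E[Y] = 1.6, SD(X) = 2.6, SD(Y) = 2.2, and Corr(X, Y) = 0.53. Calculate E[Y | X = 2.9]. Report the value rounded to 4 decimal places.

E[Y | X=x] = μ_Y + ρ(σ_Y/σ_X)(x − μ_X) for jointly normal variables.
E[Y | X=2.9] = 1.6 + (0.53)·(2.2/2.6)·(2.9 − (1.7)) = 1.6 + (0.44846)·(1.2) = 2.1382.

2.1382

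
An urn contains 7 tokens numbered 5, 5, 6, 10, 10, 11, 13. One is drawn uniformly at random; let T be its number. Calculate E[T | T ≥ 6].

P(T ≥ 6) = 5/7.
Σ over the event: 6·1/7 + 10·2/7 + 11·1/7 + 13·1/7 = 50/7.
E[T | T ≥ 6] = (50/7) / (5/7) = 10.

10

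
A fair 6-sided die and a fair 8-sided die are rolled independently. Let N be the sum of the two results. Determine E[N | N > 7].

272/27

P(N > 7) = 9/16.
Σ over the event: 8·1/8 + 9·1/8 + 10·5/48 + 11·1/12 + 12·1/16 + 13·1/24 + 14·1/48 = 17/3.
E[N | N > 7] = (17/3) / (9/16) = 272/27.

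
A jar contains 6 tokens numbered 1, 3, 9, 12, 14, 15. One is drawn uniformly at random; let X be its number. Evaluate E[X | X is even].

13

P(X is even) = 1/3.
Σ over the event: 12·1/6 + 14·1/6 = 13/3.
E[X | X is even] = (13/3) / (1/3) = 13.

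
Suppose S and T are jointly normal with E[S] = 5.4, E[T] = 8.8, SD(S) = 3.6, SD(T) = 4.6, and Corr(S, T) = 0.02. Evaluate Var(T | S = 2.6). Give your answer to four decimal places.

The conditional variance in a bivariate normal is σ_T²(1 − ρ²), independent of x.
Var(T | S=2.6) = (4.6)²·(1 − (0.02)²) = 21.16·0.9996 = 21.1515.

21.1515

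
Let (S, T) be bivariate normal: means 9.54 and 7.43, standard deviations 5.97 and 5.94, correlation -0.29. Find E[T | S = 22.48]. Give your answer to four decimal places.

The regression of T on S has slope ρ·σ_T/σ_S and passes through (μ_S, μ_T).
E[T | S=22.48] = 7.43 + (-0.29)·(5.94/5.97)·(22.48 − (9.54)) = 7.43 + (-0.28854)·(12.94) = 3.6963.

3.6963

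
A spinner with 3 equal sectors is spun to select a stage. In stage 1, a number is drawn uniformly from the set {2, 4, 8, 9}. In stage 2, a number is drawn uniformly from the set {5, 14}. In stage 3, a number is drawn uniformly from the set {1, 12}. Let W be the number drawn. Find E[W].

29/4

E[W | stage 1] = (2+4+8+9)/4 = 23/4.
E[W | stage 2] = (5+14)/2 = 19/2.
E[W | stage 3] = (1+12)/2 = 13/2.
By the law of total expectation,
E[W] = (1/3)·(23/4) + (1/3)·(19/2) + (1/3)·(13/2) = 29/4.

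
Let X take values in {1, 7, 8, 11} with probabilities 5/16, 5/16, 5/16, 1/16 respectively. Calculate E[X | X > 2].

P(X > 2) = 11/16.
Σ over the event: 7·5/16 + 8·5/16 + 11·1/16 = 43/8.
E[X | X > 2] = (43/8) / (11/16) = 86/11.

86/11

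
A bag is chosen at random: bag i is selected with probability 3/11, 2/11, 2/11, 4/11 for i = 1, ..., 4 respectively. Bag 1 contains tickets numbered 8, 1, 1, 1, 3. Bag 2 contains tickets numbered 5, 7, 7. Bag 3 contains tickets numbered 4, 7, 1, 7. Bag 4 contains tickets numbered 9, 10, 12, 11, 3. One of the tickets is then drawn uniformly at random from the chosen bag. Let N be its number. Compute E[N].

E[N | bag 1] = (8+1+1+1+3)/5 = 14/5.
E[N | bag 2] = (5+7+7)/3 = 19/3.
E[N | bag 3] = (4+7+1+7)/4 = 19/4.
E[N | bag 4] = (9+10+12+11+3)/5 = 9.
E[N] = (3/11)·(14/5) + (2/11)·(19/3) + (2/11)·(19/4) + (4/11)·(9) = 1997/330.

1997/330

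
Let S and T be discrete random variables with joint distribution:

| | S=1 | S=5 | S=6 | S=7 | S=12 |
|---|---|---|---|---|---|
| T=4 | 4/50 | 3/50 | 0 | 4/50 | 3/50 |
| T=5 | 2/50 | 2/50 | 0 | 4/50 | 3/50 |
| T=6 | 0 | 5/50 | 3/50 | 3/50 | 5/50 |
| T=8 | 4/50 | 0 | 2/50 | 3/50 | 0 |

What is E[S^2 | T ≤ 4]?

101/2

P(T ≤ 4) = 7/25.
Σ S^2·P over the event = 1·(4/50) + 25·(3/50) + 49·(4/50) + 144·(3/50) = 707/50.
E[S^2 | T ≤ 4] = (707/50) / (7/25) = 101/2.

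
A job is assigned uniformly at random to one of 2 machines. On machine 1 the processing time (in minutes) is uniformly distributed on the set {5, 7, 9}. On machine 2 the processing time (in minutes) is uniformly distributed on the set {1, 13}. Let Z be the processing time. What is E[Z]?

E[Z | machine 1] = (5+7+9)/3 = 7.
E[Z | machine 2] = (1+13)/2 = 7.
E[Z] = (1/2)·(7) + (1/2)·(7) = 7.

7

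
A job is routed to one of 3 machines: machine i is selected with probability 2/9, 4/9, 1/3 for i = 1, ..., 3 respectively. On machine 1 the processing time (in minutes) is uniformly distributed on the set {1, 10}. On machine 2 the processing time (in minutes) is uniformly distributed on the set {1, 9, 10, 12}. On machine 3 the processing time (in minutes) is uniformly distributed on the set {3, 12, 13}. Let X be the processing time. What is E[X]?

71/9

E[X | machine 1] = (1+10)/2 = 11/2.
E[X | machine 2] = (1+9+10+12)/4 = 8.
E[X | machine 3] = (3+12+13)/3 = 28/3.
E[X] = (2/9)·(11/2) + (4/9)·(8) + (1/3)·(28/3) = 71/9.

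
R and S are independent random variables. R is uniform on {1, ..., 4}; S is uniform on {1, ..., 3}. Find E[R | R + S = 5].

Outcomes with R + S = 5: (2,3), (3,2), (4,1), each with probability 1/12.
E[R | R + S = 5] = (2 + 3 + 4) / 3 = 3.

3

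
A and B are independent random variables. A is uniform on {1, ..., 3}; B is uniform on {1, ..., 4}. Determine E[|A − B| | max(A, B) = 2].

Outcomes with max(A, B) = 2: (1,2), (2,1), (2,2), each with probability 1/12.
E[|A − B| | max(A, B) = 2] = (1 + 1 + 0) / 3 = 2/3.

2/3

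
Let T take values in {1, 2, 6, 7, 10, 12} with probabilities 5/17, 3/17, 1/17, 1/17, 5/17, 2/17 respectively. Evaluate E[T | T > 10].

P(T > 10) = 2/17.
Σ over the event: 12·2/17 = 24/17.
E[T | T > 10] = (24/17) / (2/17) = 12.

12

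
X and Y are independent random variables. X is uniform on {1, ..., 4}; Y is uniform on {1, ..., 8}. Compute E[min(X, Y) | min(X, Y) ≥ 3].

P(min(X, Y) ≥ 3) = 3/8.
Summing min(X,Y)·P(x,y) over outcomes with min(X, Y) ≥ 3 gives 41/32.
E[min(X, Y) | min(X, Y) ≥ 3] = (41/32) / (3/8) = 41/12.

41/12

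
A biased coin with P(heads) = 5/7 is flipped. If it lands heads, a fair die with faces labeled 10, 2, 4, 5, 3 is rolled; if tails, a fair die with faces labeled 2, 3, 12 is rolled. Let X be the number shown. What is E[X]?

106/21

E[X | heads] = (10+2+4+5+3)/5 = 24/5.
E[X | tails] = (2+3+12)/3 = 17/3.
E[X] = (5/7)·(24/5) + (2/7)·(17/3) = 106/21.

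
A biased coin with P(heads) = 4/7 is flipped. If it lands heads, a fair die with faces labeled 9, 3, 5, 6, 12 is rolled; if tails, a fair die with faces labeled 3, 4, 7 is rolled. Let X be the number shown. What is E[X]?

6

E[X | heads] = (9+3+5+6+12)/5 = 7.
E[X | tails] = (3+4+7)/3 = 14/3.
By the law of total expectation,
E[X] = (4/7)·(7) + (3/7)·(14/3) = 6.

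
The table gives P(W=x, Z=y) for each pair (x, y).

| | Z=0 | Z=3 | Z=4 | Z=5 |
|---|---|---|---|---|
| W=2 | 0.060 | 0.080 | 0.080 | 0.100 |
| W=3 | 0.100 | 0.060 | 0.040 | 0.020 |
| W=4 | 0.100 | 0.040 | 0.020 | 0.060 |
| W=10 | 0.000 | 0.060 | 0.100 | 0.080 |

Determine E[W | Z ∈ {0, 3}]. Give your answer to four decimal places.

3.8400

P(Z ∈ {0, 3}) = 0.500.
Σ W·P over the event = 2·(0.060) + 2·(0.080) + 3·(0.100) + 3·(0.060) + 4·(0.100) + 4·(0.040) + 10·(0.060) = 1.920.
E[W | Z ∈ {0, 3}] = (1.920) / (0.500) = 3.8400.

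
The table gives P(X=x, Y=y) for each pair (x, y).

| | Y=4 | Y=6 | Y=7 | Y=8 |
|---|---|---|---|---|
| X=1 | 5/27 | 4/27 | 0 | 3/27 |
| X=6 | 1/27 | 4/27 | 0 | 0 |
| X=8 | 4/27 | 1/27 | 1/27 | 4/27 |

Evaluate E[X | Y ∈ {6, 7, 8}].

P(Y ∈ {6, 7, 8}) = 17/27.
Σ X·P over the event = 1·(4/27) + 1·(3/27) + 6·(4/27) + 8·(1/27) + 8·(1/27) + 8·(4/27) = 79/27.
E[X | Y ∈ {6, 7, 8}] = (79/27) / (17/27) = 79/17.

79/17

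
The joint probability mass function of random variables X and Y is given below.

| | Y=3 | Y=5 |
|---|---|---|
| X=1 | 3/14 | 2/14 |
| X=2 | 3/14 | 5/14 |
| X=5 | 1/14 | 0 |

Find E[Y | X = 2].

17/4

P(X = 2) = 4/7.
Σ Y·P over the event = 3·(3/14) + 5·(5/14) = 17/7.
E[Y | X = 2] = (17/7) / (4/7) = 17/4.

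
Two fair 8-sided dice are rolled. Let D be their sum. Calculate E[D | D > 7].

P(D > 7) = 43/64.
E[D | D > 7] = (29/4) / (43/64) = 464/43.

464/43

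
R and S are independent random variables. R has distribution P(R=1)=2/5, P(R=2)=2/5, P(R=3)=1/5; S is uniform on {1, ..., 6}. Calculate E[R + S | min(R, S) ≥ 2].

19/3

P(min(R, S) ≥ 2) = 1/2.
Summing (R+S)·P(x,y) over outcomes with min(R, S) ≥ 2 gives 19/6.
E[R + S | min(R, S) ≥ 2] = (19/6) / (1/2) = 19/3.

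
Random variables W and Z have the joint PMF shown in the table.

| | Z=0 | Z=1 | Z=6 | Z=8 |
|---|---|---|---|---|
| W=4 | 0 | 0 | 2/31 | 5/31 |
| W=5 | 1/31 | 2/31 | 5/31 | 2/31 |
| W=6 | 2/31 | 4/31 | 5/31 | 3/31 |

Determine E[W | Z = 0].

17/3

P(Z = 0) = 3/31.
Σ W·P over the event = 5·(1/31) + 6·(2/31) = 17/31.
E[W | Z = 0] = (17/31) / (3/31) = 17/3.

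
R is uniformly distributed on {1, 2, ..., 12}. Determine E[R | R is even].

7

Given R is even, R is equally likely to be any of {2, 4, 6, 8, 10, 12}.
E[R | R is even] = (2 + 4 + 6 + 8 + 10 + 12) / 6 = 7.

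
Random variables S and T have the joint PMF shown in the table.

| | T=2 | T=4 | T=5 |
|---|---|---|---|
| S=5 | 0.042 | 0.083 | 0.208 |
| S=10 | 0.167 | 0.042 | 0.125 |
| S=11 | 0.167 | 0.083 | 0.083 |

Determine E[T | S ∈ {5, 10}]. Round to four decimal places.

3.8726

P(S ∈ {5, 10}) = 0.667.
Σ T·P over the event = 2·(0.042) + 4·(0.083) + 5·(0.208) + 2·(0.167) + 4·(0.042) + 5·(0.125) = 2.583.
E[T | S ∈ {5, 10}] = (2.583) / (0.667) = 3.8726.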